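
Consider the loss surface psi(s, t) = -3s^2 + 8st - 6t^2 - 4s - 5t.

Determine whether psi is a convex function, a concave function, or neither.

concave

psi is quadratic, so its Hessian is the constant matrix H = [[-6, 8], [8, -12]].
det(H) = 8, tr(H) = -18.
det(H) > 0 and tr(H) < 0, so H is negative definite everywhere: concave.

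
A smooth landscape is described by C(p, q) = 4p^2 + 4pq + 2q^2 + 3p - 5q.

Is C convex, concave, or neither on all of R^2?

C is quadratic, so its Hessian is the constant matrix H = [[8, 4], [4, 4]].
det(H) = 16, tr(H) = 12.
det(H) > 0 and tr(H) > 0, so H is positive definite everywhere: convex.

convex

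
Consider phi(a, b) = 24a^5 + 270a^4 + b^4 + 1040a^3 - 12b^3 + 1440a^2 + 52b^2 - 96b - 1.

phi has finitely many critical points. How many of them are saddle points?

phi separates as a function of a plus a function of b, so ∇phi=0 decouples.
∂phi/∂a = 120a(a + 2)(a + 3)(a + 4) = 0 at a ∈ {-4, -3, -2, 0}; ∂phi/∂b = 4(b - 4)(b - 3)(b - 2) = 0 at b ∈ {2, 3, 4}.
The Hessian is diagonal: diag(phi_aa, phi_bb). Second derivatives: phi_aa(-4)=-960, phi_aa(-3)=360, phi_aa(-2)=-480, phi_aa(0)=2880; phi_bb(2)=8, phi_bb(3)=-4, phi_bb(4)=8.
Saddle points occur where the two diagonal entries have opposite signs: (-4, 2), (-4, 4), (-3, 3), (-2, 2), (-2, 4), (0, 3). Count: 6.

6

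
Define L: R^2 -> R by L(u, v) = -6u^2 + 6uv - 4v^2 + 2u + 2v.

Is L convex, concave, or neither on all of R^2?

L is quadratic, so its Hessian is the constant matrix H = [[-12, 6], [6, -8]].
det(H) = 60, tr(H) = -20.
det(H) > 0 and tr(H) < 0, so H is negative definite everywhere: concave.

concave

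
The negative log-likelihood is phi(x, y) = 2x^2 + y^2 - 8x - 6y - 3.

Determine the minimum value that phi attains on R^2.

phi(x,y) separates as P(x) + Q(y) − 3, so its minimum is min P + min Q − 3.
P'(x) = 4x - 8 vanishes at x ∈ {2}; Q'(y) = 2y - 6 vanishes at y ∈ {3}.
Local minima of P (where P''>0): P(2)=-8. Local minima of Q: Q(3)=-9.
So the global minimum of phi is P(2) + Q(3) − 3 = -8 − 9 − 3 = -20, attained at (2, 3).

-20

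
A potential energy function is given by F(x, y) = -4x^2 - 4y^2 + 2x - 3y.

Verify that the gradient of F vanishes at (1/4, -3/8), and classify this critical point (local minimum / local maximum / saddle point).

local maximum

∇F = (-8x + 2, -8y - 3); substituting (1/4, -3/8) gives ∇F = (0, 0), so (1/4, -3/8) is indeed a critical point.
The Hessian of F is constant: H = [[-8, 0], [0, -8]].
det(H) = (-8)·(-8) − 0² = 64.
det(H) > 0 and tr(H) = -16 < 0, so H is negative definite and the point is a local maximum.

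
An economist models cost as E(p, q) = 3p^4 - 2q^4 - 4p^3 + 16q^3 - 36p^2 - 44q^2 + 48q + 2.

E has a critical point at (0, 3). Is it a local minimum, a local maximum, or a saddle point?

local maximum

The mixed partial ∂²E/∂p∂q is 0, so the Hessian at any point is diag(E_pp, E_qq) = diag(12(3p^2 - 2p - 6), 8(-3q^2 + 12q - 11)).
At (0, 3): H = diag(-72, -16).
Both eigenvalues are negative, so H is negative definite: a local maximum.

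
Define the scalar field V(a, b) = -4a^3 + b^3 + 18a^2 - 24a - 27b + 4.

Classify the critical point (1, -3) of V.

saddle point

The mixed partial ∂²V/∂a∂b is 0, so the Hessian at any point is diag(V_aa, V_bb) = diag(12(-2a + 3), 6b).
At (1, -3): H = diag(12, -18).
The eigenvalues have opposite signs, so H is indefinite: a saddle point.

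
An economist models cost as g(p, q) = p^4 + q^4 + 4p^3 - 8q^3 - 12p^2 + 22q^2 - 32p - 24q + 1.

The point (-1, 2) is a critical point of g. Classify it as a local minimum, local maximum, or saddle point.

local maximum

The mixed partial ∂²g/∂p∂q is 0, so the Hessian at any point is diag(g_pp, g_qq) = diag(12(p^2 + 2p - 2), 4(3q^2 - 12q + 11)).
At (-1, 2): H = diag(-36, -4).
Both eigenvalues are negative, so H is negative definite: a local maximum.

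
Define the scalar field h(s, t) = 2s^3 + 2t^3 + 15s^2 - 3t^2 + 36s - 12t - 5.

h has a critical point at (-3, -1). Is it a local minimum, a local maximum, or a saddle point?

local maximum

The mixed partial ∂²h/∂s∂t is 0, so the Hessian at any point is diag(h_ss, h_tt) = diag(6(2s + 5), 6(2t - 1)).
At (-3, -1): H = diag(-6, -18).
Both eigenvalues are negative, so H is negative definite: a local maximum.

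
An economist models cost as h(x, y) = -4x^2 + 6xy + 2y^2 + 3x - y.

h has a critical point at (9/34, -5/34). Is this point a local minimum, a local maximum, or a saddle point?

The Hessian of h is constant: H = [[-8, 6], [6, 4]].
det(H) = (-8)·4 − 6² = -68.
Since det(H) < 0, H is indefinite and the critical point is a saddle point.

saddle point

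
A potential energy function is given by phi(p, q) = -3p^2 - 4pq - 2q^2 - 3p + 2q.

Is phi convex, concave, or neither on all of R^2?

concave

phi is quadratic, so its Hessian is the constant matrix H = [[-6, -4], [-4, -4]].
det(H) = 8, tr(H) = -10.
det(H) > 0 and tr(H) < 0, so H is negative definite everywhere: concave.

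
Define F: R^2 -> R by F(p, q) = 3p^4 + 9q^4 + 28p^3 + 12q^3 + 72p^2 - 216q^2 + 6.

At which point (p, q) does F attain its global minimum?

(0, -4)

F(p,q) separates as A(p) + B(q) + 6, so its minimum is min A + min B + 6.
A'(p) = 12p(p + 3)(p + 4) vanishes at p ∈ {-4, -3, 0}; B'(q) = 36q(q - 3)(q + 4) vanishes at q ∈ {-4, 0, 3}.
Local minima of A (where A''>0): A(-4)=128, A(0)=0. Local minima of B: B(-4)=-1920, B(3)=-891.
So the global minimum of F is A(0) + B(-4) + 6 = 0 − 1920 + 6 = -1914, attained at (0, -4).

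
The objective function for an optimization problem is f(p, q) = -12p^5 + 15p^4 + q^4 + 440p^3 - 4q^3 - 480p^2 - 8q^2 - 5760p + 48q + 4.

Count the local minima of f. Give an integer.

4

f separates as a function of p plus a function of q, so ∇f=0 decouples.
∂f/∂p = -60(p - 4)(p - 3)(p + 2)(p + 4) = 0 at p ∈ {-4, -2, 3, 4}; ∂f/∂q = 4(q - 3)(q - 2)(q + 2) = 0 at q ∈ {-2, 2, 3}.
The Hessian is diagonal: diag(f_pp, f_qq). Second derivatives: f_pp(-4)=6720, f_pp(-2)=-3600, f_pp(3)=2100, f_pp(4)=-2880; f_qq(-2)=80, f_qq(2)=-16, f_qq(3)=20.
Local minima occur where both diagonal entries positive: (-4, -2), (-4, 3), (3, -2), (3, 3). Count: 4.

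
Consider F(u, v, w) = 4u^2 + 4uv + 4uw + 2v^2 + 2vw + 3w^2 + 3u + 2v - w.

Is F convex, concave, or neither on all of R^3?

F is quadratic, so its Hessian is the constant matrix H = [[8, 4, 4], [4, 4, 2], [4, 2, 6]].
Leading principal minors: 8, 16, 64.
All positive ⇒ H ≻ 0 ⇒ convex.

convex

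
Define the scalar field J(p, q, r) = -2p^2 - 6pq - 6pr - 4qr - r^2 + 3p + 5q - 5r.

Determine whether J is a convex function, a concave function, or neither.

neither

J is quadratic, so its Hessian is the constant matrix H = [[-4, -6, -6], [-6, 0, -4], [-6, -4, -2]].
Leading principal minors: -4, -36, -152.
Neither pattern holds ⇒ H is indefinite ⇒ neither convex nor concave.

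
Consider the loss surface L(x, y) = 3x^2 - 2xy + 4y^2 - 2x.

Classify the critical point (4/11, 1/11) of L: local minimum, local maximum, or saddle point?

local minimum

The Hessian of L is constant: H = [[6, -2], [-2, 8]].
det(H) = 6·8 − (-2)² = 44.
det(H) > 0 and tr(H) = 14 > 0, so H is positive definite and the point is a local minimum.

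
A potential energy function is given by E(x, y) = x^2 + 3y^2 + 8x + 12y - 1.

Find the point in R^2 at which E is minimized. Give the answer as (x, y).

E(x,y) separates as P(x) + Q(y) − 1, so its minimum is min P + min Q − 1.
P'(x) = 2x + 8 vanishes at x ∈ {-4}; Q'(y) = 6y + 12 vanishes at y ∈ {-2}.
Local minima of P (where P''>0): P(-4)=-16. Local minima of Q: Q(-2)=-12.
So the global minimum of E is P(-4) + Q(-2) − 1 = -16 − 12 − 1 = -29, attained at (-4, -2).

(-4, -2)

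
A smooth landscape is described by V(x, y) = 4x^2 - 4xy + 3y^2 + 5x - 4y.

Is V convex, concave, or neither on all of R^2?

convex

V is quadratic, so its Hessian is the constant matrix H = [[8, -4], [-4, 6]].
det(H) = 32, tr(H) = 14.
det(H) > 0 and tr(H) > 0, so H is positive definite everywhere: convex.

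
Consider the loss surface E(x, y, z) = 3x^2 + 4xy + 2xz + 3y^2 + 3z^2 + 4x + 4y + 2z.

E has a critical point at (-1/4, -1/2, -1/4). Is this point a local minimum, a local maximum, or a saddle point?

local minimum

The Hessian is constant: H = [[6, 4, 2], [4, 6, 0], [2, 0, 6]].
Leading principal minors: Δ₁ = 6, Δ₂ = 20, Δ₃ = 96.
All leading minors are positive, so H is positive definite: a local minimum.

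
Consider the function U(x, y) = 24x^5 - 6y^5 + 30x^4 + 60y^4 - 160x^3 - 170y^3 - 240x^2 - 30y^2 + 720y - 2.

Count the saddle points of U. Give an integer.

8

U separates as a function of x plus a function of y, so ∇U=0 decouples.
∂U/∂x = 120x(x - 2)(x + 1)(x + 2) = 0 at x ∈ {-2, -1, 0, 2}; ∂U/∂y = -30(y - 4)(y - 3)(y - 2)(y + 1) = 0 at y ∈ {-1, 2, 3, 4}.
The Hessian is diagonal: diag(U_xx, U_yy). Second derivatives: U_xx(-2)=-960, U_xx(-1)=360, U_xx(0)=-480, U_xx(2)=2880; U_yy(-1)=1800, U_yy(2)=-180, U_yy(3)=120, U_yy(4)=-300.
Saddle points occur where the two diagonal entries have opposite signs: (-2, -1), (-2, 3), (-1, 2), (-1, 4), (0, -1), (0, 3), (2, 2), (2, 4). Count: 8.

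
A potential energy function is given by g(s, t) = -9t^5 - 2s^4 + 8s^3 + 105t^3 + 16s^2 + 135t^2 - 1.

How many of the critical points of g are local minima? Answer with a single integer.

g separates as a function of s plus a function of t, so ∇g=0 decouples.
∂g/∂s = -8s(s - 4)(s + 1) = 0 at s ∈ {-1, 0, 4}; ∂g/∂t = -45t(t - 3)(t + 1)(t + 2) = 0 at t ∈ {-2, -1, 0, 3}.
The Hessian is diagonal: diag(g_ss, g_tt). Second derivatives: g_ss(-1)=-40, g_ss(0)=32, g_ss(4)=-160; g_tt(-2)=450, g_tt(-1)=-180, g_tt(0)=270, g_tt(3)=-2700.
Local minima occur where both diagonal entries positive: (0, -2), (0, 0). Count: 2.

2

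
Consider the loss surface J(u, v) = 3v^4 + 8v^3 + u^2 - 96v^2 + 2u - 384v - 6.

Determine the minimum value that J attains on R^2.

-1799

J(u,v) separates as P(u) + Q(v) − 6, so its minimum is min P + min Q − 6.
P'(u) = 2u + 2 vanishes at u ∈ {-1}; Q'(v) = 12(v - 4)(v + 2)(v + 4) vanishes at v ∈ {-4, -2, 4}.
Local minima of P (where P''>0): P(-1)=-1. Local minima of Q: Q(-4)=256, Q(4)=-1792.
So the global minimum of J is P(-1) + Q(4) − 6 = -1 − 1792 − 6 = -1799, attained at (-1, 4).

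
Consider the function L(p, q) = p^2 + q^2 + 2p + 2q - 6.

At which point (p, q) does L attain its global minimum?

(-1, -1)

L(p,q) separates as A(p) + B(q) − 6, so its minimum is min A + min B − 6.
A'(p) = 2p + 2 vanishes at p ∈ {-1}; B'(q) = 2q + 2 vanishes at q ∈ {-1}.
Local minima of A (where A''>0): A(-1)=-1. Local minima of B: B(-1)=-1.
So the global minimum of L is A(-1) + B(-1) − 6 = -1 − 1 − 6 = -8, attained at (-1, -1).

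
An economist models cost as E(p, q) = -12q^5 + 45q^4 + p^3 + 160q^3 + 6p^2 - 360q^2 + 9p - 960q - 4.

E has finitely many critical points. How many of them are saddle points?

4

E separates as a function of p plus a function of q, so ∇E=0 decouples.
∂E/∂p = 3(p + 1)(p + 3) = 0 at p ∈ {-3, -1}; ∂E/∂q = -60(q - 4)(q - 2)(q + 1)(q + 2) = 0 at q ∈ {-2, -1, 2, 4}.
The Hessian is diagonal: diag(E_pp, E_qq). Second derivatives: E_pp(-3)=-6, E_pp(-1)=6; E_qq(-2)=1440, E_qq(-1)=-900, E_qq(2)=1440, E_qq(4)=-3600.
Saddle points occur where the two diagonal entries have opposite signs: (-3, -2), (-3, 2), (-1, -1), (-1, 4). Count: 4.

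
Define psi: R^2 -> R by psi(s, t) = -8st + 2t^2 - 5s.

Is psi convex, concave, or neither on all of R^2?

psi is quadratic, so its Hessian is the constant matrix H = [[0, -8], [-8, 4]].
det(H) = -64, tr(H) = 4.
det(H) < 0, so H is indefinite: neither convex nor concave.

neither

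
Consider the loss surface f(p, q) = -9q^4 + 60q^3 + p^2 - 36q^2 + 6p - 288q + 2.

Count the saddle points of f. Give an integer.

f separates as a function of p plus a function of q, so ∇f=0 decouples.
∂f/∂p = 2(p + 3) = 0 at p ∈ {-3}; ∂f/∂q = -36(q - 4)(q - 2)(q + 1) = 0 at q ∈ {-1, 2, 4}.
The Hessian is diagonal: diag(f_pp, f_qq). Second derivatives: f_pp(-3)=2; f_qq(-1)=-540, f_qq(2)=216, f_qq(4)=-360.
Saddle points occur where the two diagonal entries have opposite signs: (-3, -1), (-3, 4). Count: 2.

2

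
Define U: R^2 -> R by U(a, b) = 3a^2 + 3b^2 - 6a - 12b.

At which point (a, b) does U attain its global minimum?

(1, 2)

U(a,b) separates as P(a) + Q(b), so its minimum is min P + min Q.
P'(a) = 6a - 6 vanishes at a ∈ {1}; Q'(b) = 6b - 12 vanishes at b ∈ {2}.
Local minima of P (where P''>0): P(1)=-3. Local minima of Q: Q(2)=-12.
So the global minimum of U is P(1) + Q(2) = -3 − 12 = -15, attained at (1, 2).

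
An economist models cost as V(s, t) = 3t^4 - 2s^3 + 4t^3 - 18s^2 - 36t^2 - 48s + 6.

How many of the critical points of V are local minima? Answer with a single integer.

2

V separates as a function of s plus a function of t, so ∇V=0 decouples.
∂V/∂s = -6(s + 2)(s + 4) = 0 at s ∈ {-4, -2}; ∂V/∂t = 12t(t - 2)(t + 3) = 0 at t ∈ {-3, 0, 2}.
The Hessian is diagonal: diag(V_ss, V_tt). Second derivatives: V_ss(-4)=12, V_ss(-2)=-12; V_tt(-3)=180, V_tt(0)=-72, V_tt(2)=120.
Local minima occur where both diagonal entries positive: (-4, -3), (-4, 2). Count: 2.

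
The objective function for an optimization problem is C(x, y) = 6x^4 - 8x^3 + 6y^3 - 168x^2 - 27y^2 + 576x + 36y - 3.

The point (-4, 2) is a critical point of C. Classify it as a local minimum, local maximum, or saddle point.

local minimum

The mixed partial ∂²C/∂x∂y is 0, so the Hessian at any point is diag(C_xx, C_yy) = diag(24(3x^2 - 2x - 14), 18(2y - 3)).
At (-4, 2): H = diag(1008, 18).
Both eigenvalues are positive, so H is positive definite: a local minimum.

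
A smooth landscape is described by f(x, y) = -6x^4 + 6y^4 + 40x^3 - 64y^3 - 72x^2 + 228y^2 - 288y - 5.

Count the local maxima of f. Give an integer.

2

f separates as a function of x plus a function of y, so ∇f=0 decouples.
∂f/∂x = -24x(x - 3)(x - 2) = 0 at x ∈ {0, 2, 3}; ∂f/∂y = 24(y - 4)(y - 3)(y - 1) = 0 at y ∈ {1, 3, 4}.
The Hessian is diagonal: diag(f_xx, f_yy). Second derivatives: f_xx(0)=-144, f_xx(2)=48, f_xx(3)=-72; f_yy(1)=144, f_yy(3)=-48, f_yy(4)=72.
Local maxima occur where both diagonal entries negative: (0, 3), (3, 3). Count: 2.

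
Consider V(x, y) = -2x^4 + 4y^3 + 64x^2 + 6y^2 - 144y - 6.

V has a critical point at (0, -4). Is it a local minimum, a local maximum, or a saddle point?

saddle point

The mixed partial ∂²V/∂x∂y is 0, so the Hessian at any point is diag(V_xx, V_yy) = diag(8(-3x^2 + 16), 12(2y + 1)).
At (0, -4): H = diag(128, -84).
The eigenvalues have opposite signs, so H is indefinite: a saddle point.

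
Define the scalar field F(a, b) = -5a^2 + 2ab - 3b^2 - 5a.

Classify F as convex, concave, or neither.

F is quadratic, so its Hessian is the constant matrix H = [[-10, 2], [2, -6]].
det(H) = 56, tr(H) = -16.
det(H) > 0 and tr(H) < 0, so H is negative definite everywhere: concave.

concave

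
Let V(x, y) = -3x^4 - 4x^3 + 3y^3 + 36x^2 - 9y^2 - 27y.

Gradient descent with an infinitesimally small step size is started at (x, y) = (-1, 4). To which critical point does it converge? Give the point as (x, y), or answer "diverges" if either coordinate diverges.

V is separable, so gradient descent decouples: x follows -∂V/∂x, y follows -∂V/∂y.
∂V/∂x = -12x(x - 2)(x + 3); at x=-1 this is -72, so x increases.
∂V/∂y = 9(y - 3)(y + 1); at y=4 this is 45, so y decreases.
x converges to its nearest critical value 0 (a local min of the x-part); y converges to 3. The iterate converges to (0, 3).

(0, 3)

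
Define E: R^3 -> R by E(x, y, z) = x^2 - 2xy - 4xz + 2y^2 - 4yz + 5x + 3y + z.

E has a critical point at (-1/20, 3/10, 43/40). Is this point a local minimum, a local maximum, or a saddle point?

saddle point

The Hessian is constant: H = [[2, -2, -4], [-2, 4, -4], [-4, -4, 0]].
Leading principal minors: Δ₁ = 2, Δ₂ = 4, Δ₃ = -160.
The minors fit neither the all-positive nor the alternating-sign pattern, so H is indefinite: a saddle point.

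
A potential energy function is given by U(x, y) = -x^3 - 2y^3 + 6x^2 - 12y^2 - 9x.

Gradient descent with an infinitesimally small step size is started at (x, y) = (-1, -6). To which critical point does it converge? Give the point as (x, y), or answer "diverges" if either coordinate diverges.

U is separable, so gradient descent decouples: x follows -∂U/∂x, y follows -∂U/∂y.
∂U/∂x = -3(x - 3)(x - 1); at x=-1 this is -24, so x increases.
∂U/∂y = -6y(y + 4); at y=-6 this is -72, so y increases.
x converges to its nearest critical value 1 (a local min of the x-part); y converges to -4. The iterate converges to (1, -4).

(1, -4)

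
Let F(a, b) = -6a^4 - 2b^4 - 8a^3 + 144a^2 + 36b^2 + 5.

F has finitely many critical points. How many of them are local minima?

1

F separates as a function of a plus a function of b, so ∇F=0 decouples.
∂F/∂a = -24a(a - 3)(a + 4) = 0 at a ∈ {-4, 0, 3}; ∂F/∂b = -8b(b - 3)(b + 3) = 0 at b ∈ {-3, 0, 3}.
The Hessian is diagonal: diag(F_aa, F_bb). Second derivatives: F_aa(-4)=-672, F_aa(0)=288, F_aa(3)=-504; F_bb(-3)=-144, F_bb(0)=72, F_bb(3)=-144.
Local minima occur where both diagonal entries positive: (0, 0). Count: 1.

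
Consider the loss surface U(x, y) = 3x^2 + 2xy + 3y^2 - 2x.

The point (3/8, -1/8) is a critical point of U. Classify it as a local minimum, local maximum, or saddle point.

local minimum

The Hessian of U is constant: H = [[6, 2], [2, 6]].
det(H) = 6·6 − 2² = 32.
det(H) > 0 and tr(H) = 12 > 0, so H is positive definite and the point is a local minimum.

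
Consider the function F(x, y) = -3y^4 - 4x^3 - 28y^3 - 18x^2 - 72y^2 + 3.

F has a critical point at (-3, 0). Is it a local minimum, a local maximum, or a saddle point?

saddle point

The mixed partial ∂²F/∂x∂y is 0, so the Hessian at any point is diag(F_xx, F_yy) = diag(-12(2x + 3), -12(3y^2 + 14y + 12)).
At (-3, 0): H = diag(36, -144).
The eigenvalues have opposite signs, so H is indefinite: a saddle point.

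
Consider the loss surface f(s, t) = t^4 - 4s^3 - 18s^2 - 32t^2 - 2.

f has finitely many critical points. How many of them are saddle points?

3

f separates as a function of s plus a function of t, so ∇f=0 decouples.
∂f/∂s = -12s(s + 3) = 0 at s ∈ {-3, 0}; ∂f/∂t = 4t(t - 4)(t + 4) = 0 at t ∈ {-4, 0, 4}.
The Hessian is diagonal: diag(f_ss, f_tt). Second derivatives: f_ss(-3)=36, f_ss(0)=-36; f_tt(-4)=128, f_tt(0)=-64, f_tt(4)=128.
Saddle points occur where the two diagonal entries have opposite signs: (-3, 0), (0, -4), (0, 4). Count: 3.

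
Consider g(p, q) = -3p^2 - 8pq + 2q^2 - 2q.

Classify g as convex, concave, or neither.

g is quadratic, so its Hessian is the constant matrix H = [[-6, -8], [-8, 4]].
det(H) = -88, tr(H) = -2.
det(H) < 0, so H is indefinite: neither convex nor concave.

neither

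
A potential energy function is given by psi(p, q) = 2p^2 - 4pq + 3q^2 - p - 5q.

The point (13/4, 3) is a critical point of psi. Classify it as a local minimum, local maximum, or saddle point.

local minimum

The Hessian of psi is constant: H = [[4, -4], [-4, 6]].
det(H) = 4·6 − (-4)² = 8.
det(H) > 0 and tr(H) = 10 > 0, so H is positive definite and the point is a local minimum.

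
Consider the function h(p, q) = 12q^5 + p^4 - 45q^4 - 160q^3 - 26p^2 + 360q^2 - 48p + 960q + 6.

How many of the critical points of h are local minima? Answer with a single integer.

4

h separates as a function of p plus a function of q, so ∇h=0 decouples.
∂h/∂p = 4(p - 4)(p + 1)(p + 3) = 0 at p ∈ {-3, -1, 4}; ∂h/∂q = 60(q - 4)(q - 2)(q + 1)(q + 2) = 0 at q ∈ {-2, -1, 2, 4}.
The Hessian is diagonal: diag(h_pp, h_qq). Second derivatives: h_pp(-3)=56, h_pp(-1)=-40, h_pp(4)=140; h_qq(-2)=-1440, h_qq(-1)=900, h_qq(2)=-1440, h_qq(4)=3600.
Local minima occur where both diagonal entries positive: (-3, -1), (-3, 4), (4, -1), (4, 4). Count: 4.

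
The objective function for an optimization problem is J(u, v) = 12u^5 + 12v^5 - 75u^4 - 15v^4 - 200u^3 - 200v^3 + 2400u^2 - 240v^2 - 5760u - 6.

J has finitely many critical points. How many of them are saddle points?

8

J separates as a function of u plus a function of v, so ∇J=0 decouples.
∂J/∂u = 60(u - 4)(u - 3)(u - 2)(u + 4) = 0 at u ∈ {-4, 2, 3, 4}; ∂J/∂v = 60v(v - 4)(v + 1)(v + 2) = 0 at v ∈ {-2, -1, 0, 4}.
The Hessian is diagonal: diag(J_uu, J_vv). Second derivatives: J_uu(-4)=-20160, J_uu(2)=720, J_uu(3)=-420, J_uu(4)=960; J_vv(-2)=-720, J_vv(-1)=300, J_vv(0)=-480, J_vv(4)=7200.
Saddle points occur where the two diagonal entries have opposite signs: (-4, -1), (-4, 4), (2, -2), (2, 0), (3, -1), (3, 4), (4, -2), (4, 0). Count: 8.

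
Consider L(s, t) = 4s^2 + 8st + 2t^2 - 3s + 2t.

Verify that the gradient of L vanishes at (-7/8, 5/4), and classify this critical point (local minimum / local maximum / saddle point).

∇L = (8s + 8t - 3, 8s + 4t + 2); substituting (-7/8, 5/4) gives ∇L = (0, 0), so (-7/8, 5/4) is indeed a critical point.
The Hessian of L is constant: H = [[8, 8], [8, 4]].
det(H) = 8·4 − 8² = -32.
Since det(H) < 0, H is indefinite and the critical point is a saddle point.

saddle point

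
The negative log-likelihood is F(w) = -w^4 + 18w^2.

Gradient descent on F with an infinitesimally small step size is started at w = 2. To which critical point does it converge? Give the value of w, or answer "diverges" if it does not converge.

F'(w) = -4w(w - 3)(w + 3), so F'(2) = 40.
Gradient descent moves in the -F' direction, i.e. w is decreasing.
The nearest critical point in that direction is w = 0, where F'' = 36 > 0 (a local minimum). The iterate converges there.

0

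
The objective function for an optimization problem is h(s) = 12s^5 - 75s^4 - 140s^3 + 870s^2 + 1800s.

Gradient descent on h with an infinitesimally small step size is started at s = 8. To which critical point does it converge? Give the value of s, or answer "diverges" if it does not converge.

h'(s) = 60(s - 5)(s - 3)(s + 1)(s + 2), so h'(8) = 81000.
Gradient descent moves in the -h' direction, i.e. s is decreasing.
The nearest critical point in that direction is s = 5, where h'' = 5040 > 0 (a local minimum). The iterate converges there.

5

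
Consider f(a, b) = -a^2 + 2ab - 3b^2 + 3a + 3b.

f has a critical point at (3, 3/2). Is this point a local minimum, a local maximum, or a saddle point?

local maximum

The Hessian of f is constant: H = [[-2, 2], [2, -6]].
det(H) = (-2)·(-6) − 2² = 8.
det(H) > 0 and tr(H) = -8 < 0, so H is negative definite and the point is a local maximum.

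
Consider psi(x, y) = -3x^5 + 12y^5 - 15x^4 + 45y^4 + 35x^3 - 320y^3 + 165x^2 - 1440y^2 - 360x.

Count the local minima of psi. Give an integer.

4

psi separates as a function of x plus a function of y, so ∇psi=0 decouples.
∂psi/∂x = -15(x - 2)(x - 1)(x + 3)(x + 4) = 0 at x ∈ {-4, -3, 1, 2}; ∂psi/∂y = 60y(y - 4)(y + 3)(y + 4) = 0 at y ∈ {-4, -3, 0, 4}.
The Hessian is diagonal: diag(psi_xx, psi_yy). Second derivatives: psi_xx(-4)=450, psi_xx(-3)=-300, psi_xx(1)=300, psi_xx(2)=-450; psi_yy(-4)=-1920, psi_yy(-3)=1260, psi_yy(0)=-2880, psi_yy(4)=13440.
Local minima occur where both diagonal entries positive: (-4, -3), (-4, 4), (1, -3), (1, 4). Count: 4.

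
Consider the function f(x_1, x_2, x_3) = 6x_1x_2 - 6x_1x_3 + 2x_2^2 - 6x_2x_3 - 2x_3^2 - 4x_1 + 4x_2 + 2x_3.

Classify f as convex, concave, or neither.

f is quadratic, so its Hessian is the constant matrix H = [[0, 6, -6], [6, 4, -6], [-6, -6, -4]].
Leading principal minors: 0, -36, 432.
Neither pattern holds ⇒ H is indefinite ⇒ neither convex nor concave.

neither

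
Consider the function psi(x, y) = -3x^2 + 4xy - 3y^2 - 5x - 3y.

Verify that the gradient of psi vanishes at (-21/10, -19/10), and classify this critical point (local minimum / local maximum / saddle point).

∇psi = (-6x + 4y - 5, 4x - 6y - 3); substituting (-21/10, -19/10) gives ∇psi = (0, 0), so (-21/10, -19/10) is indeed a critical point.
The Hessian of psi is constant: H = [[-6, 4], [4, -6]].
det(H) = (-6)·(-6) − 4² = 20.
det(H) > 0 and tr(H) = -12 < 0, so H is negative definite and the point is a local maximum.

local maximum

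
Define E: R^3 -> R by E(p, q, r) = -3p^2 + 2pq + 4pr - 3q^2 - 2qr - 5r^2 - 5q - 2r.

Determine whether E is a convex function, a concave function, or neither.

E is quadratic, so its Hessian is the constant matrix H = [[-6, 2, 4], [2, -6, -2], [4, -2, -10]].
Leading principal minors: -6, 32, -232.
Signs alternate −, +, − ⇒ H ≺ 0 ⇒ concave.

concave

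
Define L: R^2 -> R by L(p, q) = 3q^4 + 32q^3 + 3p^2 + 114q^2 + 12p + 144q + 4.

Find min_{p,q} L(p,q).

-67

L(p,q) separates as A(p) + B(q) + 4, so its minimum is min A + min B + 4.
A'(p) = 6p + 12 vanishes at p ∈ {-2}; B'(q) = 12(q + 1)(q + 3)(q + 4) vanishes at q ∈ {-4, -3, -1}.
Local minima of A (where A''>0): A(-2)=-12. Local minima of B: B(-4)=-32, B(-1)=-59.
So the global minimum of L is A(-2) + B(-1) + 4 = -12 − 59 + 4 = -67, attained at (-2, -1).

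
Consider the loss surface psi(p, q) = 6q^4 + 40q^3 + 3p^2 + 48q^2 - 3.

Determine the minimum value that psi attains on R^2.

psi(p,q) separates as A(p) + B(q) − 3, so its minimum is min A + min B − 3.
A'(p) = 6p vanishes at p ∈ {0}; B'(q) = 24q(q + 1)(q + 4) vanishes at q ∈ {-4, -1, 0}.
Local minima of A (where A''>0): A(0)=0. Local minima of B: B(-4)=-256, B(0)=0.
So the global minimum of psi is A(0) + B(-4) − 3 = 0 − 256 − 3 = -259, attained at (0, -4).

-259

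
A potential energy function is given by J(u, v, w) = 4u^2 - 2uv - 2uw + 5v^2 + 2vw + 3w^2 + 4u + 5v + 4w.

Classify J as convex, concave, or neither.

J is quadratic, so its Hessian is the constant matrix H = [[8, -2, -2], [-2, 10, 2], [-2, 2, 6]].
Leading principal minors: 8, 76, 400.
All positive ⇒ H ≻ 0 ⇒ convex.

convex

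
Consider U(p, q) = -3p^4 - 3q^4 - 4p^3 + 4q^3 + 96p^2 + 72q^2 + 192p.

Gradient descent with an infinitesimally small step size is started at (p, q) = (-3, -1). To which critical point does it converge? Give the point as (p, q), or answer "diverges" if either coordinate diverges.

(-1, 0)

U is separable, so gradient descent decouples: p follows -∂U/∂p, q follows -∂U/∂q.
∂U/∂p = -12(p - 4)(p + 1)(p + 4); at p=-3 this is -168, so p increases.
∂U/∂q = -12q(q - 4)(q + 3); at q=-1 this is -120, so q increases.
p converges to its nearest critical value -1 (a local min of the p-part); q converges to 0. The iterate converges to (-1, 0).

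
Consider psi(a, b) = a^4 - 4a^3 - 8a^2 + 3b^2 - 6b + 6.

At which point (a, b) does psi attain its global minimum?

psi(a,b) separates as P(a) + Q(b) + 6, so its minimum is min P + min Q + 6.
P'(a) = 4a(a - 4)(a + 1) vanishes at a ∈ {-1, 0, 4}; Q'(b) = 6b - 6 vanishes at b ∈ {1}.
Local minima of P (where P''>0): P(-1)=-3, P(4)=-128. Local minima of Q: Q(1)=-3.
So the global minimum of psi is P(4) + Q(1) + 6 = -128 − 3 + 6 = -125, attained at (4, 1).

(4, 1)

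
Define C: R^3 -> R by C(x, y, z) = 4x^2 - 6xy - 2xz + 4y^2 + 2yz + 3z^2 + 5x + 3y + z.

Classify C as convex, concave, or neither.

C is quadratic, so its Hessian is the constant matrix H = [[8, -6, -2], [-6, 8, 2], [-2, 2, 6]].
Leading principal minors: 8, 28, 152.
All positive ⇒ H ≻ 0 ⇒ convex.

convex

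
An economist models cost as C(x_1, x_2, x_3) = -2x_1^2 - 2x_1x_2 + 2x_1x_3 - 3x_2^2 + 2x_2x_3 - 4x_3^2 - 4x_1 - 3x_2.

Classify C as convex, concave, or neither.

C is quadratic, so its Hessian is the constant matrix H = [[-4, -2, 2], [-2, -6, 2], [2, 2, -8]].
Leading principal minors: -4, 20, -136.
Signs alternate −, +, − ⇒ H ≺ 0 ⇒ concave.

concave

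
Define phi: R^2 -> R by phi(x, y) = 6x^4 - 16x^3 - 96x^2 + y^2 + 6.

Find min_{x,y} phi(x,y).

phi(x,y) separates as P(x) + Q(y) + 6, so its minimum is min P + min Q + 6.
P'(x) = 24x(x - 4)(x + 2) vanishes at x ∈ {-2, 0, 4}; Q'(y) = 2y vanishes at y ∈ {0}.
Local minima of P (where P''>0): P(-2)=-160, P(4)=-1024. Local minima of Q: Q(0)=0.
So the global minimum of phi is P(4) + Q(0) + 6 = -1024 + 0 + 6 = -1018, attained at (4, 0).

-1018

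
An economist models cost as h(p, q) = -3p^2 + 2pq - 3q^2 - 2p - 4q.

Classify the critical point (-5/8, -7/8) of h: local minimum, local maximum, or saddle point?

The Hessian of h is constant: H = [[-6, 2], [2, -6]].
det(H) = (-6)·(-6) − 2² = 32.
det(H) > 0 and tr(H) = -12 < 0, so H is negative definite and the point is a local maximum.

local maximum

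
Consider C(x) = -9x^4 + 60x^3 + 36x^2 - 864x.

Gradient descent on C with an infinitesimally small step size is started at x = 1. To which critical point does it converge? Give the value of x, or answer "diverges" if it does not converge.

3

C'(x) = -36(x - 4)(x - 3)(x + 2), so C'(1) = -648.
Gradient descent moves in the -C' direction, i.e. x is increasing.
The nearest critical point in that direction is x = 3, where C'' = 180 > 0 (a local minimum). The iterate converges there.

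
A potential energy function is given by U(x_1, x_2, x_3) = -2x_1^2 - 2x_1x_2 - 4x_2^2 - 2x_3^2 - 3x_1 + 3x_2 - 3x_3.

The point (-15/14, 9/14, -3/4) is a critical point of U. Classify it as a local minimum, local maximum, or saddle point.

local maximum

The Hessian is constant: H = [[-4, -2, 0], [-2, -8, 0], [0, 0, -4]].
Leading principal minors: Δ₁ = -4, Δ₂ = 28, Δ₃ = -112.
The minors alternate sign starting negative (−, +, −), so H is negative definite: a local maximum.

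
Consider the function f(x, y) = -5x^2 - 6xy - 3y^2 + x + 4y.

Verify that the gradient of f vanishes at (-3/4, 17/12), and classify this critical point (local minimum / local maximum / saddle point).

∇f = (-10x - 6y + 1, -6x - 6y + 4); substituting (-3/4, 17/12) gives ∇f = (0, 0), so (-3/4, 17/12) is indeed a critical point.
The Hessian of f is constant: H = [[-10, -6], [-6, -6]].
det(H) = (-10)·(-6) − (-6)² = 24.
det(H) > 0 and tr(H) = -16 < 0, so H is negative definite and the point is a local maximum.

local maximum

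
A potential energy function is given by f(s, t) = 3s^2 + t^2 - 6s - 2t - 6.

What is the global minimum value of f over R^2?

-10

f(s,t) separates as P(s) + Q(t) − 6, so its minimum is min P + min Q − 6.
P'(s) = 6s - 6 vanishes at s ∈ {1}; Q'(t) = 2(t - 1) vanishes at t ∈ {1}.
Local minima of P (where P''>0): P(1)=-3. Local minima of Q: Q(1)=-1.
So the global minimum of f is P(1) + Q(1) − 6 = -3 − 1 − 6 = -10, attained at (1, 1).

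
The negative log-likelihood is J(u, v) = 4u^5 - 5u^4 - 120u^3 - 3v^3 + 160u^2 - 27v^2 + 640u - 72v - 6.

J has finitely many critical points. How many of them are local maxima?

J separates as a function of u plus a function of v, so ∇J=0 decouples.
∂J/∂u = 20(u - 4)(u - 2)(u + 1)(u + 4) = 0 at u ∈ {-4, -1, 2, 4}; ∂J/∂v = -9(v + 2)(v + 4) = 0 at v ∈ {-4, -2}.
The Hessian is diagonal: diag(J_uu, J_vv). Second derivatives: J_uu(-4)=-2880, J_uu(-1)=900, J_uu(2)=-720, J_uu(4)=1600; J_vv(-4)=18, J_vv(-2)=-18.
Local maxima occur where both diagonal entries negative: (-4, -2), (2, -2). Count: 2.

2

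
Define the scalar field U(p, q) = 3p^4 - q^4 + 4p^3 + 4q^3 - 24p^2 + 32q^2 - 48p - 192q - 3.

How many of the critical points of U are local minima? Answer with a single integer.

U separates as a function of p plus a function of q, so ∇U=0 decouples.
∂U/∂p = 12(p - 2)(p + 1)(p + 2) = 0 at p ∈ {-2, -1, 2}; ∂U/∂q = -4(q - 4)(q - 3)(q + 4) = 0 at q ∈ {-4, 3, 4}.
The Hessian is diagonal: diag(U_pp, U_qq). Second derivatives: U_pp(-2)=48, U_pp(-1)=-36, U_pp(2)=144; U_qq(-4)=-224, U_qq(3)=28, U_qq(4)=-32.
Local minima occur where both diagonal entries positive: (-2, 3), (2, 3). Count: 2.

2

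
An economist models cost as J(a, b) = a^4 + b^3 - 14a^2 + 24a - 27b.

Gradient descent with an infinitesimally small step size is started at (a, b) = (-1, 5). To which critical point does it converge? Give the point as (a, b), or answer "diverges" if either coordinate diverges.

(-3, 3)

J is separable, so gradient descent decouples: a follows -∂J/∂a, b follows -∂J/∂b.
∂J/∂a = 4(a - 2)(a - 1)(a + 3); at a=-1 this is 48, so a decreases.
∂J/∂b = 3(b - 3)(b + 3); at b=5 this is 48, so b decreases.
a converges to its nearest critical value -3 (a local min of the a-part); b converges to 3. The iterate converges to (-3, 3).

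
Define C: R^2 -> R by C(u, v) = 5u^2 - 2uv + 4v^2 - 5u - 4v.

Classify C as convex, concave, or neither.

C is quadratic, so its Hessian is the constant matrix H = [[10, -2], [-2, 8]].
det(H) = 76, tr(H) = 18.
det(H) > 0 and tr(H) > 0, so H is positive definite everywhere: convex.

convex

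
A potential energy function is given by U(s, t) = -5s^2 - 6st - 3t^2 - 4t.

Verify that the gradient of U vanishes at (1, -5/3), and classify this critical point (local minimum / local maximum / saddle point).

local maximum

∇U = (-10s - 6t, -6s - 6t - 4); substituting (1, -5/3) gives ∇U = (0, 0), so (1, -5/3) is indeed a critical point.
The Hessian of U is constant: H = [[-10, -6], [-6, -6]].
det(H) = (-10)·(-6) − (-6)² = 24.
det(H) > 0 and tr(H) = -16 < 0, so H is negative definite and the point is a local maximum.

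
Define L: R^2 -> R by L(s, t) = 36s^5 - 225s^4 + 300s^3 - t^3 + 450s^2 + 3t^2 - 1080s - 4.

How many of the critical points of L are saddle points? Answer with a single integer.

L separates as a function of s plus a function of t, so ∇L=0 decouples.
∂L/∂s = 180(s - 3)(s - 2)(s - 1)(s + 1) = 0 at s ∈ {-1, 1, 2, 3}; ∂L/∂t = -3t(t - 2) = 0 at t ∈ {0, 2}.
The Hessian is diagonal: diag(L_ss, L_tt). Second derivatives: L_ss(-1)=-4320, L_ss(1)=720, L_ss(2)=-540, L_ss(3)=1440; L_tt(0)=6, L_tt(2)=-6.
Saddle points occur where the two diagonal entries have opposite signs: (-1, 0), (1, 2), (2, 0), (3, 2). Count: 4.

4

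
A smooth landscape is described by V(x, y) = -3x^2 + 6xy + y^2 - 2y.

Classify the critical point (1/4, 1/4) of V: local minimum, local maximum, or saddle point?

saddle point

The Hessian of V is constant: H = [[-6, 6], [6, 2]].
det(H) = (-6)·2 − 6² = -48.
Since det(H) < 0, H is indefinite and the critical point is a saddle point.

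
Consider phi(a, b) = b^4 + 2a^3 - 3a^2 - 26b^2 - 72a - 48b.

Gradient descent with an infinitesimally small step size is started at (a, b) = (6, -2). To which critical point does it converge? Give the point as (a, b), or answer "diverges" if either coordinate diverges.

phi is separable, so gradient descent decouples: a follows -∂phi/∂a, b follows -∂phi/∂b.
∂phi/∂a = 6(a - 4)(a + 3); at a=6 this is 108, so a decreases.
∂phi/∂b = 4(b - 4)(b + 1)(b + 3); at b=-2 this is 24, so b decreases.
a converges to its nearest critical value 4 (a local min of the a-part); b converges to -3. The iterate converges to (4, -3).

(4, -3)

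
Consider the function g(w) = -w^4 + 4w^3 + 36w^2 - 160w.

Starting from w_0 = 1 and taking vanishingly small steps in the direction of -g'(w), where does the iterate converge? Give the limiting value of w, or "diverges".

2

g'(w) = -4(w - 5)(w - 2)(w + 4), so g'(1) = -80.
Gradient descent moves in the -g' direction, i.e. w is increasing.
The nearest critical point in that direction is w = 2, where g'' = 72 > 0 (a local minimum). The iterate converges there.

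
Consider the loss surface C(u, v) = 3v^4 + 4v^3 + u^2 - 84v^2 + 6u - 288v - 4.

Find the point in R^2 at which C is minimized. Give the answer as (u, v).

C(u,v) separates as P(u) + Q(v) − 4, so its minimum is min P + min Q − 4.
P'(u) = 2u + 6 vanishes at u ∈ {-3}; Q'(v) = 12(v - 4)(v + 2)(v + 3) vanishes at v ∈ {-3, -2, 4}.
Local minima of P (where P''>0): P(-3)=-9. Local minima of Q: Q(-3)=243, Q(4)=-1472.
So the global minimum of C is P(-3) + Q(4) − 4 = -9 − 1472 − 4 = -1485, attained at (-3, 4).

(-3, 4)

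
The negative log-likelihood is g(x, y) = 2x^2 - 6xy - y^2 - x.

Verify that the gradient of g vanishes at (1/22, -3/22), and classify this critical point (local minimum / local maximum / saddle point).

∇g = (4x - 6y - 1, -6x - 2y); substituting (1/22, -3/22) gives ∇g = (0, 0), so (1/22, -3/22) is indeed a critical point.
The Hessian of g is constant: H = [[4, -6], [-6, -2]].
det(H) = 4·(-2) − (-6)² = -44.
Since det(H) < 0, H is indefinite and the critical point is a saddle point.

saddle point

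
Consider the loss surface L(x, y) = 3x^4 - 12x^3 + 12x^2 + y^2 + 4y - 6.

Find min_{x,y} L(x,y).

L(x,y) separates as P(x) + Q(y) − 6, so its minimum is min P + min Q − 6.
P'(x) = 12x(x - 2)(x - 1) vanishes at x ∈ {0, 1, 2}; Q'(y) = 2y + 4 vanishes at y ∈ {-2}.
Local minima of P (where P''>0): P(0)=0, P(2)=0. Local minima of Q: Q(-2)=-4.
So the global minimum of L is P(0) + Q(-2) − 6 = 0 − 4 − 6 = -10, attained at (0, -2).

-10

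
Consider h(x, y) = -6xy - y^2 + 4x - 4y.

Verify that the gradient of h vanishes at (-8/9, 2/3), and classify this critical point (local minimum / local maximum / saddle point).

∇h = (-6y + 4, -6x - 2y - 4); substituting (-8/9, 2/3) gives ∇h = (0, 0), so (-8/9, 2/3) is indeed a critical point.
The Hessian of h is constant: H = [[0, -6], [-6, -2]].
det(H) = 0·(-2) − (-6)² = -36.
Since det(H) < 0, H is indefinite and the critical point is a saddle point.

saddle point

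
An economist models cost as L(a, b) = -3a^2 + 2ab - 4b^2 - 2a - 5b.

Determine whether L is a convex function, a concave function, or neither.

concave

L is quadratic, so its Hessian is the constant matrix H = [[-6, 2], [2, -8]].
det(H) = 44, tr(H) = -14.
det(H) > 0 and tr(H) < 0, so H is negative definite everywhere: concave.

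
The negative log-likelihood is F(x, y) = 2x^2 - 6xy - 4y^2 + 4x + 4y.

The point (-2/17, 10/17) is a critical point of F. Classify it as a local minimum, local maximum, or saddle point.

The Hessian of F is constant: H = [[4, -6], [-6, -8]].
det(H) = 4·(-8) − (-6)² = -68.
Since det(H) < 0, H is indefinite and the critical point is a saddle point.

saddle point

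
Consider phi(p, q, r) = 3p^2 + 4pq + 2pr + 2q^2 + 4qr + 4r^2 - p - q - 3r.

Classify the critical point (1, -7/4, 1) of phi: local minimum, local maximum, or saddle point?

The Hessian is constant: H = [[6, 4, 2], [4, 4, 4], [2, 4, 8]].
Leading principal minors: Δ₁ = 6, Δ₂ = 8, Δ₃ = 16.
All leading minors are positive, so H is positive definite: a local minimum.

local minimum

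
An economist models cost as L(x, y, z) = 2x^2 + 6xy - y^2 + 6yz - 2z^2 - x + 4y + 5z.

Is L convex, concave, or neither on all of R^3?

L is quadratic, so its Hessian is the constant matrix H = [[4, 6, 0], [6, -2, 6], [0, 6, -4]].
Leading principal minors: 4, -44, 32.
Neither pattern holds ⇒ H is indefinite ⇒ neither convex nor concave.

neither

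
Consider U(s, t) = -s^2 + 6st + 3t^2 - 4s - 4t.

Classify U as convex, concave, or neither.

U is quadratic, so its Hessian is the constant matrix H = [[-2, 6], [6, 6]].
det(H) = -48, tr(H) = 4.
det(H) < 0, so H is indefinite: neither convex nor concave.

neither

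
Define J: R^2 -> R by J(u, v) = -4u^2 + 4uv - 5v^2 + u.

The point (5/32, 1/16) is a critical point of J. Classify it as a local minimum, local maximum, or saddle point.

local maximum

The Hessian of J is constant: H = [[-8, 4], [4, -10]].
det(H) = (-8)·(-10) − 4² = 64.
det(H) > 0 and tr(H) = -18 < 0, so H is negative definite and the point is a local maximum.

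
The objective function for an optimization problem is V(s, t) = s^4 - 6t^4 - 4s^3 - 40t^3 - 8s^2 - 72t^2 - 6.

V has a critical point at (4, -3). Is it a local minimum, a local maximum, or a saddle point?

saddle point

The mixed partial ∂²V/∂s∂t is 0, so the Hessian at any point is diag(V_ss, V_tt) = diag(4(3s^2 - 6s - 4), -24(3t^2 + 10t + 6)).
At (4, -3): H = diag(80, -72).
The eigenvalues have opposite signs, so H is indefinite: a saddle point.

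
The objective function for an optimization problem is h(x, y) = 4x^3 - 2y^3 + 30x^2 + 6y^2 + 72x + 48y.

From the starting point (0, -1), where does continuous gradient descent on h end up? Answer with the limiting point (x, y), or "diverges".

(-2, -2)

h is separable, so gradient descent decouples: x follows -∂h/∂x, y follows -∂h/∂y.
∂h/∂x = 12(x + 2)(x + 3); at x=0 this is 72, so x decreases.
∂h/∂y = -6(y - 4)(y + 2); at y=-1 this is 30, so y decreases.
x converges to its nearest critical value -2 (a local min of the x-part); y converges to -2. The iterate converges to (-2, -2).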